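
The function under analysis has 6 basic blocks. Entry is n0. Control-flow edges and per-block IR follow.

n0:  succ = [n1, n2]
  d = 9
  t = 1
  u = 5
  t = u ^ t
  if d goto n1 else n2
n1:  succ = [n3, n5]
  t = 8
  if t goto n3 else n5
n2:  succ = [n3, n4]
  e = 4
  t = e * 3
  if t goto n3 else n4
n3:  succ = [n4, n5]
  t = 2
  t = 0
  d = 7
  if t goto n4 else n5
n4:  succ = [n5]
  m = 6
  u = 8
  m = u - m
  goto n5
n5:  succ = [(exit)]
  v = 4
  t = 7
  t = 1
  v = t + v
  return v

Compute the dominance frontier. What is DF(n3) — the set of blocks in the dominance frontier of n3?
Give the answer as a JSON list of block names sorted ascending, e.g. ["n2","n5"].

idom tree: n1←n0 n2←n0 n3←n0 n4←n0 n5←n0
Join-block Dom:
  n3: preds {n1,n2}: {n0,n1} ∩ {n0,n2} = {n0}; idom=n0
  n4: preds {n2,n3}: {n0,n2} ∩ {n0,n3} = {n0}; idom=n0
  n5: preds {n1,n3,n4}: {n0,n1} ∩ {n0,n3} ∩ {n0,n4} = {n0}; idom=n0

DF derivation:
  join n3 pred n1: n1 stop@n0
  join n3 pred n2: n2 stop@n0
  join n4 pred n2: n2 stop@n0
  join n4 pred n3: n3 stop@n0
  join n5 pred n1: n1 stop@n0
  join n5 pred n3: n3 stop@n0
  join n5 pred n4: n4 stop@n0
  n0: DF=∅
  n1: DF={n3,n5}
  n2: DF={n3,n4}
  n3: DF={n4,n5}
  n4: DF={n5}
  n5: DF=∅

DF(n3) = ["n4", "n5"]

Answer: ["n4", "n5"]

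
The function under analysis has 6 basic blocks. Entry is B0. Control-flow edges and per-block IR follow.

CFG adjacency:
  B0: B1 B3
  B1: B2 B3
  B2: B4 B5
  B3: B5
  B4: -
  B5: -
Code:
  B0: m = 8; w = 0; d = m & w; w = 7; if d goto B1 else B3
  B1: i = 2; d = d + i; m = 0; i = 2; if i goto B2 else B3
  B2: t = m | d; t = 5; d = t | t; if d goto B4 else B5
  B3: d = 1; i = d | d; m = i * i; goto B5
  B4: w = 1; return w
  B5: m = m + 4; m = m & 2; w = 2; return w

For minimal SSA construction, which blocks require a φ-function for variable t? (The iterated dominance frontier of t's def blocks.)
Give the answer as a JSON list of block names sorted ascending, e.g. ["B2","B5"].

idom tree: B1←B0 B2←B1 B3←B0 B4←B2 B5←B0
Join-block Dom:
  B3: preds {B0,B1}: {B0} ∩ {B0,B1} = {B0}; idom=B0
  B5: preds {B2,B3}: {B0,B1,B2} ∩ {B0,B3} = {B0}; idom=B0

DF derivation:
  B3←B0: walk · to B0
  B3←B1: walk B1 to B0
  B5←B2: walk B2→B1 to B0
  B5←B3: walk B3 to B0
  DF(B0)=∅
  DF(B1)={B3,B5}
  DF(B2)={B5}
  DF(B3)={B5}
  DF(B4)=∅
  DF(B5)=∅

φ for t: defs {B2}
  DF⁺ = {B5}

Answer: ["B5"]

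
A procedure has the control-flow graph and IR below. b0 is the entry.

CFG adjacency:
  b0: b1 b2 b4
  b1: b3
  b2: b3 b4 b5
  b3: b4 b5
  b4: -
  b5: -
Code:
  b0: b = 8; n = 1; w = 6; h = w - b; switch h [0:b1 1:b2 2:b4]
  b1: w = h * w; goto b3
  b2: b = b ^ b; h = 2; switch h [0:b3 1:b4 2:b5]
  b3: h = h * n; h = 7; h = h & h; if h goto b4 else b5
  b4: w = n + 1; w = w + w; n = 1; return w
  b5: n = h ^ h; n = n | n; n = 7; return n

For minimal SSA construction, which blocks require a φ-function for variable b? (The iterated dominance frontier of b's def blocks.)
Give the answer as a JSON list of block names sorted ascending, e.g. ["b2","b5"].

idom tree: b1←b0 b2←b0 b3←b0 b4←b0 b5←b0
Dom∩ at merges:
  b3: preds {b1,b2}: {b0,b1} ∩ {b0,b2} = {b0}; idom=b0
  b4: preds {b0,b2,b3}: {b0} ∩ {b0,b2} ∩ {b0,b3} = {b0}; idom=b0
  b5: preds {b2,b3}: {b0,b2} ∩ {b0,b3} = {b0}; idom=b0

DF derivation:
  b3←b1: walk b1 to b0
  b3←b2: walk b2 to b0
  b4←b0: walk · to b0
  b4←b2: walk b2 to b0
  b4←b3: walk b3 to b0
  b5←b2: walk b2 to b0
  b5←b3: walk b3 to b0
  DF(b0)=∅
  DF(b1)={b3}
  DF(b2)={b3,b4,b5}
  DF(b3)={b4,b5}
  DF(b4)=∅
  DF(b5)=∅

φ for b: defs {b0,b2}
  DF⁺ = {b3,b4,b5}

Answer: ["b3", "b4", "b5"]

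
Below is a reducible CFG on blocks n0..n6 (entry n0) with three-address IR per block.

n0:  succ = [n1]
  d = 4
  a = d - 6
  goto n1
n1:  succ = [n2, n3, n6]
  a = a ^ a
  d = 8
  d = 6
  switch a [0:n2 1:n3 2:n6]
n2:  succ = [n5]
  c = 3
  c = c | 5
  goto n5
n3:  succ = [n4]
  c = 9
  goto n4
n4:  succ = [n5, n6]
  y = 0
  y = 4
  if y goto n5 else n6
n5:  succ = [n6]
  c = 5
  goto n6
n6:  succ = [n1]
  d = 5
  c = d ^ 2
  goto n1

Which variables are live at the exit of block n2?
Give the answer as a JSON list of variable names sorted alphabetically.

Answer: ["a"]

Derivation:
def/use:
  n0: def={a,d} ue=∅
  n1: def={a,d} ue={a}
  n2: def={c} ue=∅
  n3: def={c} ue=∅
  n4: def={y} ue=∅
  n5: def={c} ue=∅
  n6: def={c,d} ue=∅

Liveness:
  n0: in=∅ out={a}
  n1: in={a} out={a}
  n2: in={a} out={a}
  n3: in={a} out={a}
  n4: in={a} out={a}
  n5: in={a} out={a}
  n6: in={a} out={a}

live-out(n2) = ["a"]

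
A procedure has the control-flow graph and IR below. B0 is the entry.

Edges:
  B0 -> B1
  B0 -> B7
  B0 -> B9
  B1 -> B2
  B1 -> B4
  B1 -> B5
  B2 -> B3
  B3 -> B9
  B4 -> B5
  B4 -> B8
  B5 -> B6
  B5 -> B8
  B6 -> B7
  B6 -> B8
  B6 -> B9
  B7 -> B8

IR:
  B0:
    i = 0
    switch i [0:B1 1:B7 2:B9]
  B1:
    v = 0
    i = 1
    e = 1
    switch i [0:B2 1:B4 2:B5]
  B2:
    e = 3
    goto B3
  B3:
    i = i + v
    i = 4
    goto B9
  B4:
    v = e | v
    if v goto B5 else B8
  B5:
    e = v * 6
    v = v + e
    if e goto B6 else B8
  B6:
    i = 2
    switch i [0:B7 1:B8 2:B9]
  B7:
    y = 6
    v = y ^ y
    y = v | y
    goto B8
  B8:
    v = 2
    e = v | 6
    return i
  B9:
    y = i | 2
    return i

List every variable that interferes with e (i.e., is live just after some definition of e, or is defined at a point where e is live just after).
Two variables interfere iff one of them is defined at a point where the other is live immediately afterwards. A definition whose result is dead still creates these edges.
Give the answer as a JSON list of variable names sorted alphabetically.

def/use:
  B0: def={i} ue=∅
  B1: def={e,i,v} ue=∅
  B2: def={e} ue=∅
  B3: def={i} ue={i,v}
  B4: def={v} ue={e,v}
  B5: def={e,v} ue={v}
  B6: def={i} ue=∅
  B7: def={v,y} ue=∅
  B8: def={e,v} ue={i}
  B9: def={y} ue={i}

Liveness:
  live B0: ∅→{i}
  live B1: ∅→{e,i,v}
  live B2: {i,v}→{i,v}
  live B3: {i,v}→{i}
  live B4: {e,i,v}→{i,v}
  live B5: {i,v}→{i}
  live B6: ∅→{i}
  live B7: {i}→{i}
  live B8: {i}→∅
  live B9: {i}→∅

Interference:
  e↔{i,v}
  i↔{e,v,y}
  v↔{e,i,y}
  y↔{i,v}

N(e) = ["i", "v"]

Answer: ["i", "v"]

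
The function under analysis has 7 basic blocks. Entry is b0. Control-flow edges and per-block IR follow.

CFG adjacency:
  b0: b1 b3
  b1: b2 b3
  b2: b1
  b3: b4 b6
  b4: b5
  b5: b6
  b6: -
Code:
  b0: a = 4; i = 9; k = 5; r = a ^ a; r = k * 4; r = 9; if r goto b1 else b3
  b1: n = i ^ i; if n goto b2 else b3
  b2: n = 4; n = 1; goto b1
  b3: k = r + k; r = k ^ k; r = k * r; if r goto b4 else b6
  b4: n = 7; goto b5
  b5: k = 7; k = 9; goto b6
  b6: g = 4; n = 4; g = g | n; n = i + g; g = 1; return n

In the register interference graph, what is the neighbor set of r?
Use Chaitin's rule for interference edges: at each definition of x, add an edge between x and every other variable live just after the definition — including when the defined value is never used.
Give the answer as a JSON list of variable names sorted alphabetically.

def/use:
  b0 def {a,i,k,r} use ∅
  b1 def {n} use {i}
  b2 def {n} use ∅
  b3 def {k,r} use {k,r}
  b4 def {n} use ∅
  b5 def {k} use ∅
  b6 def {g,n} use {i}

Liveness:
  b0 li=∅ lo={i,k,r}
  b1 li={i,k,r} lo={i,k,r}
  b2 li={i,k,r} lo={i,k,r}
  b3 li={i,k,r} lo={i}
  b4 li={i} lo={i}
  b5 li={i} lo={i}
  b6 li={i} lo=∅

Interfere edges:
  a: {i,k}
  g: {i,n}
  i: {a,g,k,n,r}
  k: {a,i,n,r}
  n: {g,i,k,r}
  r: {i,k,n}

N(r) = ["i", "k", "n"]

Answer: ["i", "k", "n"]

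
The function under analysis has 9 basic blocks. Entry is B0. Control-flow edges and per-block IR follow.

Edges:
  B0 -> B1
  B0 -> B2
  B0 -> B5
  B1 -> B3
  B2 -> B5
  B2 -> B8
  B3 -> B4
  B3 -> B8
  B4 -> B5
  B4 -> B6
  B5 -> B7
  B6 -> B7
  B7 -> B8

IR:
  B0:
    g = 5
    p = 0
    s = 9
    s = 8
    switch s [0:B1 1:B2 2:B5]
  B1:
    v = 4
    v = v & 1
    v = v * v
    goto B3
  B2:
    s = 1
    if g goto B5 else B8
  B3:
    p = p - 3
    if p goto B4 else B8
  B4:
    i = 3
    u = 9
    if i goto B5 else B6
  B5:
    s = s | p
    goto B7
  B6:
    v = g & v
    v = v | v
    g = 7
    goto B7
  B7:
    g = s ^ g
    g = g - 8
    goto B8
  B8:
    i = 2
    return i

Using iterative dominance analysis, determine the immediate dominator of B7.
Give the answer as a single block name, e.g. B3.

Answer: B0

Working:
idom tree: B1←B0 B2←B0 B3←B1 B4←B3 B5←B0 B6←B4 B7←B0 B8←B0
Join-block Dom:
  B5: preds {B0,B2,B4}: {B0} ∩ {B0,B2} ∩ {B0,B1,B3,B4} = {B0}; idom=B0
  B7: preds {B5,B6}: {B0,B5} ∩ {B0,B1,B3,B4,B6} = {B0}; idom=B0
  B8: preds {B2,B3,B7}: {B0,B2} ∩ {B0,B1,B3} ∩ {B0,B7} = {B0}; idom=B0

idom(B7) = B0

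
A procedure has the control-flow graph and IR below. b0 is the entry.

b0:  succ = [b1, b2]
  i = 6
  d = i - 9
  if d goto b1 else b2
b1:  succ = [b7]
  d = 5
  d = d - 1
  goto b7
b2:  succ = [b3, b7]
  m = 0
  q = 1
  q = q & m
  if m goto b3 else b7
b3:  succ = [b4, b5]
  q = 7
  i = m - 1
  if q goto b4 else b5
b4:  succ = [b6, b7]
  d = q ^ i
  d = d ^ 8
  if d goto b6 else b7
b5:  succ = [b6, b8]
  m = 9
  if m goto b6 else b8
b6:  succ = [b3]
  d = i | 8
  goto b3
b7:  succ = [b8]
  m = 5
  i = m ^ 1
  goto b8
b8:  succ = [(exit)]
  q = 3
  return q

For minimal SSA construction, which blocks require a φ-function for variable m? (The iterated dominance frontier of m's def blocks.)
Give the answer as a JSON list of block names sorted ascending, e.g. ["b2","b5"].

idom tree: b1←b0 b2←b0 b3←b2 b4←b3 b5←b3 b6←b3 b7←b0 b8←b0
Join-block Dom:
  b3: preds {b2,b6}: {b0,b2} ∩ {b0,b2,b3,b6} = {b0,b2}; idom=b2
  b6: preds {b4,b5}: {b0,b2,b3,b4} ∩ {b0,b2,b3,b5} = {b0,b2,b3}; idom=b3
  b7: preds {b1,b2,b4}: {b0,b1} ∩ {b0,b2} ∩ {b0,b2,b3,b4} = {b0}; idom=b0
  b8: preds {b5,b7}: {b0,b2,b3,b5} ∩ {b0,b7} = {b0}; idom=b0

DF walk-up:
  b3←b2: walk · to b2
  b3←b6: walk b6→b3 to b2
  b6←b4: walk b4 to b3
  b6←b5: walk b5 to b3
  b7←b1: walk b1 to b0
  b7←b2: walk b2 to b0
  b7←b4: walk b4→b3→b2 to b0
  b8←b5: walk b5→b3→b2 to b0
  b8←b7: walk b7 to b0
  DF(b0)=∅
  DF(b1)={b7}
  DF(b2)={b7,b8}
  DF(b3)={b3,b7,b8}
  DF(b4)={b6,b7}
  DF(b5)={b6,b8}
  DF(b6)={b3}
  DF(b7)={b8}
  DF(b8)=∅

φ for m: defs {b2,b5,b7}
  DF⁺ = {b3,b6,b7,b8}

Answer: ["b3", "b6", "b7", "b8"]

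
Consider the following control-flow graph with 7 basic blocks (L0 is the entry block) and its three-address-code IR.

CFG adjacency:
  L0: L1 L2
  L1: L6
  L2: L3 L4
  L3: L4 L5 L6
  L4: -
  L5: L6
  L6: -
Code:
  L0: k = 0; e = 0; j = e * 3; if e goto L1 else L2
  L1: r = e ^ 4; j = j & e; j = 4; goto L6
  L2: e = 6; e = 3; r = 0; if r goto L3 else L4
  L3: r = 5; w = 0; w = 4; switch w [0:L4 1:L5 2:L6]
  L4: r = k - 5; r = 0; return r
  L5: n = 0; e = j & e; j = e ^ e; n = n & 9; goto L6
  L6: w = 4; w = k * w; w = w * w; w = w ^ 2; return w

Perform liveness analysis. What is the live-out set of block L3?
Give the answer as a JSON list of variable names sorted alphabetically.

Per-block:
  L0: {e,j,k} / ∅
  L1: {j,r} / {e,j}
  L2: {e,r} / ∅
  L3: {r,w} / ∅
  L4: {r} / {k}
  L5: {e,j,n} / {e,j}
  L6: {w} / {k}

Liveness:
  L0: in=∅ out={e,j,k}
  L1: in={e,j,k} out={k}
  L2: in={j,k} out={e,j,k}
  L3: in={e,j,k} out={e,j,k}
  L4: in={k} out=∅
  L5: in={e,j,k} out={k}
  L6: in={k} out=∅

live-out(L3) = ["e", "j", "k"]

Answer: ["e", "j", "k"]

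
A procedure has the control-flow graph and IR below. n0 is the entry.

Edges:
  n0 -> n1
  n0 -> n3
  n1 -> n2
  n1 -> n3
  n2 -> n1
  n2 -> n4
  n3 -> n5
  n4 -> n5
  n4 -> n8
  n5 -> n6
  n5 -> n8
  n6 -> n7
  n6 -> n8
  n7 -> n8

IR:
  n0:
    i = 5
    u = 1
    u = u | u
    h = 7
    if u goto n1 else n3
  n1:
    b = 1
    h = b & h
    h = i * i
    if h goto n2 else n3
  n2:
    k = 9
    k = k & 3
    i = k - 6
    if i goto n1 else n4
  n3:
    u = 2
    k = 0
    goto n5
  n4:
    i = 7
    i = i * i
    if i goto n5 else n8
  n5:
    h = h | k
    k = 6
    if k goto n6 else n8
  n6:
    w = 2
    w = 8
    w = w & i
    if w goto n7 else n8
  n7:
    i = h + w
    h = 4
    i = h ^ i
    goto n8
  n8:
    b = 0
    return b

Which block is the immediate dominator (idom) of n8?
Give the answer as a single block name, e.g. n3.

idom tree: n1←n0 n2←n1 n3←n0 n4←n2 n5←n0 n6←n5 n7←n6 n8←n0
Dom∩ at merges:
  n1: preds {n0,n2}: {n0} ∩ {n0,n1,n2} = {n0}; idom=n0
  n3: preds {n0,n1}: {n0} ∩ {n0,n1} = {n0}; idom=n0
  n5: preds {n3,n4}: {n0,n3} ∩ {n0,n1,n2,n4} = {n0}; idom=n0
  n8: preds {n4,n5,n6,n7}: {n0,n1,n2,n4} ∩ {n0,n5} ∩ {n0,n5,n6} ∩ {n0,n5,n6,n7} = {n0}; idom=n0

idom(n8) = n0

Answer: n0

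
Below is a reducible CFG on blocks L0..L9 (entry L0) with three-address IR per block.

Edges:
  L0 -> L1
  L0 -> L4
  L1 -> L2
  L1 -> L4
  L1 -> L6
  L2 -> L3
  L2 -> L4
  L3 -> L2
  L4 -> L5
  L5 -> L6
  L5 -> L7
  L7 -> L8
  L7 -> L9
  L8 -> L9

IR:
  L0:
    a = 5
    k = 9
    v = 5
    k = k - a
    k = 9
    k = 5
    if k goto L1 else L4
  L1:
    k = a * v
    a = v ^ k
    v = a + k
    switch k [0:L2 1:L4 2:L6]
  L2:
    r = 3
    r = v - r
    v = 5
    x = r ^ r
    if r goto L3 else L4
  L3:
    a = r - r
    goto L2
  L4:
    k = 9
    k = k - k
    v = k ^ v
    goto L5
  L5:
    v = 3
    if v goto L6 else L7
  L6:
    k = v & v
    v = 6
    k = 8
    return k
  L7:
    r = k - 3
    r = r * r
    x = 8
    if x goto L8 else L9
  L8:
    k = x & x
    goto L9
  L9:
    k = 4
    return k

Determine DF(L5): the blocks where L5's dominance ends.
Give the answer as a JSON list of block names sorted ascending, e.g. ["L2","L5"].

Answer: ["L6"]

Analysis:
idom tree: L1←L0 L2←L1 L3←L2 L4←L0 L5←L4 L6←L0 L7←L5 L8←L7 L9←L7
Dom at joins:
  L2: preds {L1,L3}: {L0,L1} ∩ {L0,L1,L2,L3} = {L0,L1}; idom=L1
  L4: preds {L0,L1,L2}: {L0} ∩ {L0,L1} ∩ {L0,L1,L2} = {L0}; idom=L0
  L6: preds {L1,L5}: {L0,L1} ∩ {L0,L4,L5} = {L0}; idom=L0
  L9: preds {L7,L8}: {L0,L4,L5,L7} ∩ {L0,L4,L5,L7,L8} = {L0,L4,L5,L7}; idom=L7

DF walk-up:
  join L2 pred L1: · stop@L1
  join L2 pred L3: L3→L2 stop@L1
  join L4 pred L0: · stop@L0
  join L4 pred L1: L1 stop@L0
  join L4 pred L2: L2→L1 stop@L0
  join L6 pred L1: L1 stop@L0
  join L6 pred L5: L5→L4 stop@L0
  join L9 pred L7: · stop@L7
  join L9 pred L8: L8 stop@L7
  DF(L0)=∅
  DF(L1)={L4,L6}
  DF(L2)={L2,L4}
  DF(L3)={L2}
  DF(L4)={L6}
  DF(L5)={L6}
  DF(L6)=∅
  DF(L7)=∅
  DF(L8)={L9}
  DF(L9)=∅

DF(L5) = ["L6"]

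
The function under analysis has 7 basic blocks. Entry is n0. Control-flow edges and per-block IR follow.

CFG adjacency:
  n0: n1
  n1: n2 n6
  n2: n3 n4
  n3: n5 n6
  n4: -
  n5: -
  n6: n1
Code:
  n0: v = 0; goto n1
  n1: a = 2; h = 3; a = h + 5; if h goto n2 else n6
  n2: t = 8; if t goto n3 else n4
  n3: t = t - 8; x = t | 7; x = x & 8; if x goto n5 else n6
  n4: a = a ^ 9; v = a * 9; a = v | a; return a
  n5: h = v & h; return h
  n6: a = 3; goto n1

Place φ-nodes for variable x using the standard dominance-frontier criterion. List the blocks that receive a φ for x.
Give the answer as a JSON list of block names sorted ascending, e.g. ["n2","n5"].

idom tree: n1←n0 n2←n1 n3←n2 n4←n2 n5←n3 n6←n1
Dom at joins:
  n1: preds {n0,n6}: {n0} ∩ {n0,n1,n6} = {n0}; idom=n0
  n6: preds {n1,n3}: {n0,n1} ∩ {n0,n1,n2,n3} = {n0,n1}; idom=n1

Frontier:
  join n1 pred n0: · stop@n0
  join n1 pred n6: n6→n1 stop@n0
  join n6 pred n1: · stop@n1
  join n6 pred n3: n3→n2 stop@n1
  DF(n0)=∅
  DF(n1)={n1}
  DF(n2)={n6}
  DF(n3)={n6}
  DF(n4)=∅
  DF(n5)=∅
  DF(n6)={n1}

φ for x: defs {n3}
  DF⁺ = {n1,n6}

Answer: ["n1", "n6"]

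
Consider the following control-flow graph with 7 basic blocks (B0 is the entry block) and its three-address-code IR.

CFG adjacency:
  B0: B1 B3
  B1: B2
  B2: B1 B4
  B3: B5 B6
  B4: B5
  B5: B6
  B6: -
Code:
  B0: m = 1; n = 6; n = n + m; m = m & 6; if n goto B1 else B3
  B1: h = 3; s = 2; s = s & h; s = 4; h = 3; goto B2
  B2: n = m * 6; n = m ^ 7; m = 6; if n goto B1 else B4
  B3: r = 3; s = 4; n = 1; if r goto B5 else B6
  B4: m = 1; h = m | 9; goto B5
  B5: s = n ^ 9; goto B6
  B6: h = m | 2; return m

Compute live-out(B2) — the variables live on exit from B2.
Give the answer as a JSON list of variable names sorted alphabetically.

Per-block:
  B0: def={m,n} ue=∅
  B1: def={h,s} ue=∅
  B2: def={m,n} ue={m}
  B3: def={n,r,s} ue=∅
  B4: def={h,m} ue=∅
  B5: def={s} ue={n}
  B6: def={h} ue={m}

Backward fixpoint:
  B0: in=∅ out={m}
  B1: in={m} out={m}
  B2: in={m} out={m,n}
  B3: in={m} out={m,n}
  B4: in={n} out={m,n}
  B5: in={m,n} out={m}
  B6: in={m} out=∅

live-out(B2) = ["m", "n"]

Answer: ["m", "n"]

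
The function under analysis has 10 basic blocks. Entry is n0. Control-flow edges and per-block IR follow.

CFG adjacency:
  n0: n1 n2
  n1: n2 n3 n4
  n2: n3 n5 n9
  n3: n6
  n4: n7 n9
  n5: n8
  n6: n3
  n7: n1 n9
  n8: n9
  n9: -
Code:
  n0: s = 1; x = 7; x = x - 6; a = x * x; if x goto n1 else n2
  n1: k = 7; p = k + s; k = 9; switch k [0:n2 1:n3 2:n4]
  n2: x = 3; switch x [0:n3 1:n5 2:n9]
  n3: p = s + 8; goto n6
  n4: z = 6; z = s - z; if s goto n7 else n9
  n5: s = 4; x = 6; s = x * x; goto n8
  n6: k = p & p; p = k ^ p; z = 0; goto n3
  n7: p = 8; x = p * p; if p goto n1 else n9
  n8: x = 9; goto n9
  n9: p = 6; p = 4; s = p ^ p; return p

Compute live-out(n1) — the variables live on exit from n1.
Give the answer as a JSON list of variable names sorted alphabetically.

Block summaries:
  n0: {a,s,x} / ∅
  n1: {k,p} / {s}
  n2: {x} / ∅
  n3: {p} / {s}
  n4: {z} / {s}
  n5: {s,x} / ∅
  n6: {k,p,z} / {p}
  n7: {p,x} / ∅
  n8: {x} / ∅
  n9: {p,s} / ∅

Liveness:
  n0 li=∅ lo={s}
  n1 li={s} lo={s}
  n2 li={s} lo={s}
  n3 li={s} lo={p,s}
  n4 li={s} lo={s}
  n5 li=∅ lo=∅
  n6 li={p,s} lo={s}
  n7 li={s} lo={s}
  n8 li=∅ lo=∅
  n9 li=∅ lo=∅

live-out(n1) = ["s"]

Answer: ["s"]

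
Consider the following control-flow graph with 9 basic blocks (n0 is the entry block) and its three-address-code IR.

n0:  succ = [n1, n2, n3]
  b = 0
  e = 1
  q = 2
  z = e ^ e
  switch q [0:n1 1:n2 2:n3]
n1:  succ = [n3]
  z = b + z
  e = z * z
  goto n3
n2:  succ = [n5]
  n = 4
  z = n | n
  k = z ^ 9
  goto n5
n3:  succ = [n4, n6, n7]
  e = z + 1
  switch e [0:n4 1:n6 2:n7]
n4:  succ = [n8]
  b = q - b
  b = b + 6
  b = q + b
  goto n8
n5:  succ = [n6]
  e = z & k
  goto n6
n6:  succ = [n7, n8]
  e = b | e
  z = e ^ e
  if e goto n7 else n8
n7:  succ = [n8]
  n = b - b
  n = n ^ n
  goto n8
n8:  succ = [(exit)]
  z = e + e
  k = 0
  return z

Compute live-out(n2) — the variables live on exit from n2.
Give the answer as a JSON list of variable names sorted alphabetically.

Answer: ["b", "k", "z"]

Analysis:
def/use:
  n0 def {b,e,q,z} use ∅
  n1 def {e,z} use {b,z}
  n2 def {k,n,z} use ∅
  n3 def {e} use {z}
  n4 def {b} use {b,q}
  n5 def {e} use {k,z}
  n6 def {e,z} use {b,e}
  n7 def {n} use {b}
  n8 def {k,z} use {e}

Backward fixpoint:
  n0: in=∅ out={b,q,z}
  n1: in={b,q,z} out={b,q,z}
  n2: in={b} out={b,k,z}
  n3: in={b,q,z} out={b,e,q}
  n4: in={b,e,q} out={e}
  n5: in={b,k,z} out={b,e}
  n6: in={b,e} out={b,e}
  n7: in={b,e} out={e}
  n8: in={e} out=∅

live-out(n2) = ["b", "k", "z"]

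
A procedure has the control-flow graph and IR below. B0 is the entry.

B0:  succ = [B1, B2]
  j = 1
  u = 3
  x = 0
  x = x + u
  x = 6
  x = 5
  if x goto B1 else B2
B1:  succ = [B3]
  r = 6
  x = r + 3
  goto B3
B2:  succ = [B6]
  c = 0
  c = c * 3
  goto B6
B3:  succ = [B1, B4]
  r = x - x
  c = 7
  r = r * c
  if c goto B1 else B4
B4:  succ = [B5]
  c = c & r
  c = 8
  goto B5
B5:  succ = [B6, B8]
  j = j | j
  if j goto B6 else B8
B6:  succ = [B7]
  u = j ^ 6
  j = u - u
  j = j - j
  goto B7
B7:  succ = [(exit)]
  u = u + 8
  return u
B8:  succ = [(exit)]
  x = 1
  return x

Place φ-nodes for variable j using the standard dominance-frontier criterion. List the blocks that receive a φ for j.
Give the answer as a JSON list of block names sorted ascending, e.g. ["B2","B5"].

Answer: ["B6"]

Analysis:
idom tree: B1←B0 B2←B0 B3←B1 B4←B3 B5←B4 B6←B0 B7←B6 B8←B5
Join-block Dom:
  B1: preds {B0,B3}: {B0} ∩ {B0,B1,B3} = {B0}; idom=B0
  B6: preds {B2,B5}: {B0,B2} ∩ {B0,B1,B3,B4,B5} = {B0}; idom=B0

DF derivation:
  B1←B0: walk · to B0
  B1←B3: walk B3→B1 to B0
  B6←B2: walk B2 to B0
  B6←B5: walk B5→B4→B3→B1 to B0
  DF(B0)=∅
  DF(B1)={B1,B6}
  DF(B2)={B6}
  DF(B3)={B1,B6}
  DF(B4)={B6}
  DF(B5)={B6}
  DF(B6)=∅
  DF(B7)=∅
  DF(B8)=∅

φ for j: defs {B0,B5,B6}
  DF⁺ = {B6}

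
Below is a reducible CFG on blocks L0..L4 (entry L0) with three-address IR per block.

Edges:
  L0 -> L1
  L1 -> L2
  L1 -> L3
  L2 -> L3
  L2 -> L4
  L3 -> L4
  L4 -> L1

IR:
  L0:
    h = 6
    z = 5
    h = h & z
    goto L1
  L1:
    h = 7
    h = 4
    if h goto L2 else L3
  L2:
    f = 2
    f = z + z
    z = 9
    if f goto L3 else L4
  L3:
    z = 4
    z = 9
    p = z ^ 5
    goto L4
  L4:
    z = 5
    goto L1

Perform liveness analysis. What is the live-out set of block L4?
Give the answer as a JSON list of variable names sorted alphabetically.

def/use:
  L0 def {h,z} use ∅
  L1 def {h} use ∅
  L2 def {f,z} use {z}
  L3 def {p,z} use ∅
  L4 def {z} use ∅

Backward fixpoint:
  live L0: ∅→{z}
  live L1: {z}→{z}
  live L2: {z}→∅
  live L3: ∅→∅
  live L4: ∅→{z}

live-out(L4) = ["z"]

Answer: ["z"]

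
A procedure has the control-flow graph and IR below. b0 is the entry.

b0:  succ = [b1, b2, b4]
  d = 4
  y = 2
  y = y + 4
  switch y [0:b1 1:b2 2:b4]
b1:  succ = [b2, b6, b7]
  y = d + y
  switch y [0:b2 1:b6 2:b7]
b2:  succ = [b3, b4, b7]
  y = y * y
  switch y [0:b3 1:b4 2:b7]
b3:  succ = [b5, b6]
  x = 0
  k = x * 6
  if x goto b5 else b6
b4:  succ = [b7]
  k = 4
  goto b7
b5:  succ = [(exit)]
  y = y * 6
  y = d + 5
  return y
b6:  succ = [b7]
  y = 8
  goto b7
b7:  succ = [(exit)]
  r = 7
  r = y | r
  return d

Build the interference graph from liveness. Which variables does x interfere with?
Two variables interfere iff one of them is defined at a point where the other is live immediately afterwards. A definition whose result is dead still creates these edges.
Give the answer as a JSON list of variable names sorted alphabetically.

Answer: ["d", "k", "y"]

Working:
Per-block:
  b0 def {d,y} use ∅
  b1 def {y} use {d,y}
  b2 def {y} use {y}
  b3 def {k,x} use ∅
  b4 def {k} use ∅
  b5 def {y} use {d,y}
  b6 def {y} use ∅
  b7 def {r} use {d,y}

Liveness:
  live b0: ∅→{d,y}
  live b1: {d,y}→{d,y}
  live b2: {d,y}→{d,y}
  live b3: {d,y}→{d,y}
  live b4: {d,y}→{d,y}
  live b5: {d,y}→∅
  live b6: {d}→{d,y}
  live b7: {d,y}→∅

Conflict graph:
  d↔{k,r,x,y}
  k↔{d,x,y}
  r↔{d,y}
  x↔{d,k,y}
  y↔{d,k,r,x}

N(x) = ["d", "k", "y"]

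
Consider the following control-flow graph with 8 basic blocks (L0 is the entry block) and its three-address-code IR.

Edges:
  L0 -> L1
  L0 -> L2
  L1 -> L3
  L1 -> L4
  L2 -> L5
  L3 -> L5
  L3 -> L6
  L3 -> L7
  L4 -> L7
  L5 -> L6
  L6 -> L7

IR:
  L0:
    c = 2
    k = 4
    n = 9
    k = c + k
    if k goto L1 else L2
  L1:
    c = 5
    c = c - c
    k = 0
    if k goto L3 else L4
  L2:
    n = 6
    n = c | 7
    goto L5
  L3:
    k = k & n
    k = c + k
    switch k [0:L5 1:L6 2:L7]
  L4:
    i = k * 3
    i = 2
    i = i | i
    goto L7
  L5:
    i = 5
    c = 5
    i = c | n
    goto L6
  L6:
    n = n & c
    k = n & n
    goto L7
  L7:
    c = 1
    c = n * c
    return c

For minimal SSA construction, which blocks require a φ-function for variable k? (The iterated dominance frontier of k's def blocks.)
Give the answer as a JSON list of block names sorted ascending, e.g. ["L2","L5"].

Answer: ["L5", "L6", "L7"]

Derivation:
idom tree: L1←L0 L2←L0 L3←L1 L4←L1 L5←L0 L6←L0 L7←L0
Dom at joins:
  L5: preds {L2,L3}: {L0,L2} ∩ {L0,L1,L3} = {L0}; idom=L0
  L6: preds {L3,L5}: {L0,L1,L3} ∩ {L0,L5} = {L0}; idom=L0
  L7: preds {L3,L4,L6}: {L0,L1,L3} ∩ {L0,L1,L4} ∩ {L0,L6} = {L0}; idom=L0

DF derivation:
  join L5 pred L2: L2 stop@L0
  join L5 pred L3: L3→L1 stop@L0
  join L6 pred L3: L3→L1 stop@L0
  join L6 pred L5: L5 stop@L0
  join L7 pred L3: L3→L1 stop@L0
  join L7 pred L4: L4→L1 stop@L0
  join L7 pred L6: L6 stop@L0
  L0: DF=∅
  L1: DF={L5,L6,L7}
  L2: DF={L5}
  L3: DF={L5,L6,L7}
  L4: DF={L7}
  L5: DF={L6}
  L6: DF={L7}
  L7: DF=∅

φ for k: defs {L0,L1,L3,L6}
  DF⁺ = {L5,L6,L7}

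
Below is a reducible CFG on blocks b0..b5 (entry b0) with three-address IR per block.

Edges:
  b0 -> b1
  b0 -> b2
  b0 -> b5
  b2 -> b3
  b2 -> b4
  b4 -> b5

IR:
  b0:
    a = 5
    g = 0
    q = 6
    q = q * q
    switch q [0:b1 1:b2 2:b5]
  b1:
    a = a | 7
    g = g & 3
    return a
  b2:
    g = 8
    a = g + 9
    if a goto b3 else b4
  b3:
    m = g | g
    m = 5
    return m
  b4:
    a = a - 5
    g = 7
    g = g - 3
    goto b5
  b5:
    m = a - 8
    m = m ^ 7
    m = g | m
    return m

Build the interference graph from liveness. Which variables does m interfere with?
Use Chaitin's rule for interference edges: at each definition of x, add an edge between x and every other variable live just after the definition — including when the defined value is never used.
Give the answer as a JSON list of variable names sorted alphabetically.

Answer: ["g"]

Working:
Per-block:
  b0: def={a,g,q} ue=∅
  b1: def={a,g} ue={a,g}
  b2: def={a,g} ue=∅
  b3: def={m} ue={g}
  b4: def={a,g} ue={a}
  b5: def={m} ue={a,g}

Liveness:
  b0 li=∅ lo={a,g}
  b1 li={a,g} lo=∅
  b2 li=∅ lo={a,g}
  b3 li={g} lo=∅
  b4 li={a} lo={a,g}
  b5 li={a,g} lo=∅

Interfere edges:
  a↔{g,q}
  g↔{a,m,q}
  m↔{g}
  q↔{a,g}

N(m) = ["g"]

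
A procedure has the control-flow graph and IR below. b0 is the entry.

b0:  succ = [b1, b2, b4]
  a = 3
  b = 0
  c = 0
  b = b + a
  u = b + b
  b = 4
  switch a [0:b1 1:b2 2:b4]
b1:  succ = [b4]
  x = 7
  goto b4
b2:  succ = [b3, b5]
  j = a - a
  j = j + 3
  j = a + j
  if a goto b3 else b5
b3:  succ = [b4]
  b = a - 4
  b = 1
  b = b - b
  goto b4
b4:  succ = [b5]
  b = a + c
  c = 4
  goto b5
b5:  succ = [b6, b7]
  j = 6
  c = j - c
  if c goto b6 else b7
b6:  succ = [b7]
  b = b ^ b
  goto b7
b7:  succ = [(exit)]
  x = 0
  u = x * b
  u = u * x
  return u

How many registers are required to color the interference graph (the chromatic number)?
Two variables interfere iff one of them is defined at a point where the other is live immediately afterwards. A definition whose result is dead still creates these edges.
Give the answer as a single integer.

Answer: 4

Working:
def/use:
  b0: {a,b,c,u} / ∅
  b1: {x} / ∅
  b2: {j} / {a}
  b3: {b} / {a}
  b4: {b,c} / {a,c}
  b5: {c,j} / {c}
  b6: {b} / {b}
  b7: {u,x} / {b}

Backward fixpoint:
  b0 li=∅ lo={a,b,c}
  b1 li={a,c} lo={a,c}
  b2 li={a,b,c} lo={a,b,c}
  b3 li={a,c} lo={a,c}
  b4 li={a,c} lo={b,c}
  b5 li={b,c} lo={b}
  b6 li={b} lo={b}
  b7 li={b} lo=∅

Interfere edges:
  a: {b,c,j,u,x}
  b: {a,c,j,x}
  c: {a,b,j,u,x}
  j: {a,b,c}
  u: {a,c,x}
  x: {a,b,c,u}

Colouring:
  lower bound: {a,b,c,j} mutually conflict ⇒ χ ≥ 4
  assign a→r0 b→r2 c→r1 j→r3 u→r2 x→r3 — no edge inside a register ⇒ χ ≤ 4
  χ = 4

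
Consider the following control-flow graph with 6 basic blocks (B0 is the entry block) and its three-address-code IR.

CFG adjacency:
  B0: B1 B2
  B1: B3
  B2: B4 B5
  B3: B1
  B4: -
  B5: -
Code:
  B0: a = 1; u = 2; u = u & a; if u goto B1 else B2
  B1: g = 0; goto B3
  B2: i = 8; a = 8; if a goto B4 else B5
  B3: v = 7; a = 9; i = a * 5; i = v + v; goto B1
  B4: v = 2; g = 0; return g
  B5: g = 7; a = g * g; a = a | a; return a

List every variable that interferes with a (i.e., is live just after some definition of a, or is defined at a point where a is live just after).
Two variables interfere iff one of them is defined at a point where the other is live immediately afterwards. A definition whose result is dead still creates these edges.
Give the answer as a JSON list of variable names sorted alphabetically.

Answer: ["u", "v"]

Working:
def/use:
  B0 def {a,u} use ∅
  B1 def {g} use ∅
  B2 def {a,i} use ∅
  B3 def {a,i,v} use ∅
  B4 def {g,v} use ∅
  B5 def {a,g} use ∅

Liveness:
  live B0: ∅→∅
  live B1: ∅→∅
  live B2: ∅→∅
  live B3: ∅→∅
  live B4: ∅→∅
  live B5: ∅→∅

Interference:
  a: {u,v}
  g: ∅
  i: {v}
  u: {a}
  v: {a,i}

N(a) = ["u", "v"]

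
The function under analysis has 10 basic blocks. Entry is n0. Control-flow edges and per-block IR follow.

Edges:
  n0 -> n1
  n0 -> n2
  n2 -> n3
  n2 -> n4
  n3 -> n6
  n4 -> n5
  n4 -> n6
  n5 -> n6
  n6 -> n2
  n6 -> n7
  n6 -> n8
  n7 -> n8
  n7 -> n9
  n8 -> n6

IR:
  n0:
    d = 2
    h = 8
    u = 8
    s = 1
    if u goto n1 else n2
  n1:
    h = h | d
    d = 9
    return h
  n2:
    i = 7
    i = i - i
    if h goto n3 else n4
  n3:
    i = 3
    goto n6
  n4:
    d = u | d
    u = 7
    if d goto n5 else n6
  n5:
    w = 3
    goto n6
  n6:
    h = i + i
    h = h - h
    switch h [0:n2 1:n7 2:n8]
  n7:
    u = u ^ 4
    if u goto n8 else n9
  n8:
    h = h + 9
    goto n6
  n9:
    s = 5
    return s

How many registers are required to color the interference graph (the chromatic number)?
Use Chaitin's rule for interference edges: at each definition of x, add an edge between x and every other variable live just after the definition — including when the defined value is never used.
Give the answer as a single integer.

Per-block:
  n0: def={d,h,s,u} ue=∅
  n1: def={d,h} ue={d,h}
  n2: def={i} ue={h}
  n3: def={i} ue=∅
  n4: def={d,u} ue={d,u}
  n5: def={w} ue=∅
  n6: def={h} ue={i}
  n7: def={u} ue={u}
  n8: def={h} ue={h}
  n9: def={s} ue=∅

Liveness:
  n0: in=∅ out={d,h,u}
  n1: in={d,h} out=∅
  n2: in={d,h,u} out={d,i,u}
  n3: in={d,u} out={d,i,u}
  n4: in={d,i,u} out={d,i,u}
  n5: in={d,i,u} out={d,i,u}
  n6: in={d,i,u} out={d,h,i,u}
  n7: in={d,h,i,u} out={d,h,i,u}
  n8: in={d,h,i,u} out={d,i,u}
  n9: in=∅ out=∅

Interference:
  d↔{h,i,s,u,w}
  h↔{d,i,s,u}
  i↔{d,h,u,w}
  s↔{d,h,u}
  u↔{d,h,i,s,w}
  w↔{d,i,u}

Registers:
  clique {d,h,i,u} ⇒ need ≥ 4
  4-colouring: R0={d}  R1={u}  R2={h,w}  R3={i,s}
  χ = 4

Answer: 4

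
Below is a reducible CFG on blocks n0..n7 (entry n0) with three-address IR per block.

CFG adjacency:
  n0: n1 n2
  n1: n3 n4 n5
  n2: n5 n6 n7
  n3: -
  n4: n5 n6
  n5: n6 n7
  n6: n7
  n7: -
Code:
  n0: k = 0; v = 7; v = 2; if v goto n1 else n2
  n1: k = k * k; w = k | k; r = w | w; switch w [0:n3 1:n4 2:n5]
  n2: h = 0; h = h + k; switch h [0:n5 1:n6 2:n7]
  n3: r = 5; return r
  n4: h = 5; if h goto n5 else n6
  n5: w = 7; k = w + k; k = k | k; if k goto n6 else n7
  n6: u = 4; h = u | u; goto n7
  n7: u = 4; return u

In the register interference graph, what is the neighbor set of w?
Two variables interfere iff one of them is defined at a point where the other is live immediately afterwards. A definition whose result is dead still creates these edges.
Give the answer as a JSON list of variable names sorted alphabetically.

Per-block:
  n0 def {k,v} use ∅
  n1 def {k,r,w} use {k}
  n2 def {h} use {k}
  n3 def {r} use ∅
  n4 def {h} use ∅
  n5 def {k,w} use {k}
  n6 def {h,u} use ∅
  n7 def {u} use ∅

Liveness:
  live n0: ∅→{k}
  live n1: {k}→{k}
  live n2: {k}→{k}
  live n3: ∅→∅
  live n4: {k}→{k}
  live n5: {k}→∅
  live n6: ∅→∅
  live n7: ∅→∅

Interference:
  h↔{k}
  k↔{h,r,v,w}
  r↔{k,w}
  u↔∅
  v↔{k}
  w↔{k,r}

N(w) = ["k", "r"]

Answer: ["k", "r"]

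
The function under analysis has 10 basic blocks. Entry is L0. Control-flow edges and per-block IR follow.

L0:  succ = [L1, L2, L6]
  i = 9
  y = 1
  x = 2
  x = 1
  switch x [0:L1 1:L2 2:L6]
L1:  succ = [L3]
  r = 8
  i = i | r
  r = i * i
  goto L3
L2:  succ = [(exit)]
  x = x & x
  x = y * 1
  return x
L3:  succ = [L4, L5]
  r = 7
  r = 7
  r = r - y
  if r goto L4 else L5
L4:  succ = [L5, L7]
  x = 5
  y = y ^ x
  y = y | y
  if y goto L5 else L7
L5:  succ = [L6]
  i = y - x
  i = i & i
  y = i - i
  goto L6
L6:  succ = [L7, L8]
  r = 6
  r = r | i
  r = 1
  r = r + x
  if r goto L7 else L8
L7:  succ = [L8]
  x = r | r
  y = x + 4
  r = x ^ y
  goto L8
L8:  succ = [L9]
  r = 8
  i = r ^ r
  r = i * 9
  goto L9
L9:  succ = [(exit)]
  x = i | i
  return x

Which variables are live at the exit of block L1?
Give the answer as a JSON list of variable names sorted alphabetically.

Answer: ["x", "y"]

Working:
Per-block:
  L0: {i,x,y} / ∅
  L1: {i,r} / {i}
  L2: {x} / {x,y}
  L3: {r} / {y}
  L4: {x,y} / {y}
  L5: {i,y} / {x,y}
  L6: {r} / {i,x}
  L7: {r,x,y} / {r}
  L8: {i,r} / ∅
  L9: {x} / {i}

Live sets:
  L0: in=∅ out={i,x,y}
  L1: in={i,x,y} out={x,y}
  L2: in={x,y} out=∅
  L3: in={x,y} out={r,x,y}
  L4: in={r,y} out={r,x,y}
  L5: in={x,y} out={i,x}
  L6: in={i,x} out={r}
  L7: in={r} out=∅
  L8: in=∅ out={i}
  L9: in={i} out=∅

live-out(L1) = ["x", "y"]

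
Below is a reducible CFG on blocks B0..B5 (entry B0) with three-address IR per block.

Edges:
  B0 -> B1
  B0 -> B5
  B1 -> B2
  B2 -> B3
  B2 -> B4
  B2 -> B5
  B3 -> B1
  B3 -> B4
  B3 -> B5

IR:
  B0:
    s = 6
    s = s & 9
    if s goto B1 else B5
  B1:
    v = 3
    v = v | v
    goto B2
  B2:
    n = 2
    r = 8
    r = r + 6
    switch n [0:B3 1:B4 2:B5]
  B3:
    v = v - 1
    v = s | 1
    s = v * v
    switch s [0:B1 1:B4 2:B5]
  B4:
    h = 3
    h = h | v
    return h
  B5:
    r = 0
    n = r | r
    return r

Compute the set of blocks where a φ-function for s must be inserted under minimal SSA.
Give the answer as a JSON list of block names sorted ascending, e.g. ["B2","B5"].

Answer: ["B1", "B4", "B5"]

Derivation:
idom tree: B1←B0 B2←B1 B3←B2 B4←B2 B5←B0
Join-block Dom:
  B1: preds {B0,B3}: {B0} ∩ {B0,B1,B2,B3} = {B0}; idom=B0
  B4: preds {B2,B3}: {B0,B1,B2} ∩ {B0,B1,B2,B3} = {B0,B1,B2}; idom=B2
  B5: preds {B0,B2,B3}: {B0} ∩ {B0,B1,B2} ∩ {B0,B1,B2,B3} = {B0}; idom=B0

DF walk-up:
  B1←B0: walk · to B0
  B1←B3: walk B3→B2→B1 to B0
  B4←B2: walk · to B2
  B4←B3: walk B3 to B2
  B5←B0: walk · to B0
  B5←B2: walk B2→B1 to B0
  B5←B3: walk B3→B2→B1 to B0
  B0: DF=∅
  B1: DF={B1,B5}
  B2: DF={B1,B5}
  B3: DF={B1,B4,B5}
  B4: DF=∅
  B5: DF=∅

φ for s: defs {B0,B3}
  DF⁺ = {B1,B4,B5}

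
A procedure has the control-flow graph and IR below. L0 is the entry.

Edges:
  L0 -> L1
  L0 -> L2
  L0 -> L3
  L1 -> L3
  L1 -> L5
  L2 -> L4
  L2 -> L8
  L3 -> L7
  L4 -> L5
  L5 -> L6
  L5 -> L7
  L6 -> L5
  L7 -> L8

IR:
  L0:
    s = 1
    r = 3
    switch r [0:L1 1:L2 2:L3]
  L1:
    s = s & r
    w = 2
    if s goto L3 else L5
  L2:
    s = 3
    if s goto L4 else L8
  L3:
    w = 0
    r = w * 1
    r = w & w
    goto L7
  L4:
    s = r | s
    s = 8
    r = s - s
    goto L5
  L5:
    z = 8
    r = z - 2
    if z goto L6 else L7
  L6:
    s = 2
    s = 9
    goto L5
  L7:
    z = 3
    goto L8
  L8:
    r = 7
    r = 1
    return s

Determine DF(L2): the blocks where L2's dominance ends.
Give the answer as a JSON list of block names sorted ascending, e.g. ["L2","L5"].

Answer: ["L5", "L8"]

Derivation:
idom tree: L1←L0 L2←L0 L3←L0 L4←L2 L5←L0 L6←L5 L7←L0 L8←L0
Dom at joins:
  L3: preds {L0,L1}: {L0} ∩ {L0,L1} = {L0}; idom=L0
  L5: preds {L1,L4,L6}: {L0,L1} ∩ {L0,L2,L4} ∩ {L0,L5,L6} = {L0}; idom=L0
  L7: preds {L3,L5}: {L0,L3} ∩ {L0,L5} = {L0}; idom=L0
  L8: preds {L2,L7}: {L0,L2} ∩ {L0,L7} = {L0}; idom=L0

Frontier:
  join L3 pred L0: · stop@L0
  join L3 pred L1: L1 stop@L0
  join L5 pred L1: L1 stop@L0
  join L5 pred L4: L4→L2 stop@L0
  join L5 pred L6: L6→L5 stop@L0
  join L7 pred L3: L3 stop@L0
  join L7 pred L5: L5 stop@L0
  join L8 pred L2: L2 stop@L0
  join L8 pred L7: L7 stop@L0
  L0: DF=∅
  L1: DF={L3,L5}
  L2: DF={L5,L8}
  L3: DF={L7}
  L4: DF={L5}
  L5: DF={L5,L7}
  L6: DF={L5}
  L7: DF={L8}
  L8: DF=∅

DF(L2) = ["L5", "L8"]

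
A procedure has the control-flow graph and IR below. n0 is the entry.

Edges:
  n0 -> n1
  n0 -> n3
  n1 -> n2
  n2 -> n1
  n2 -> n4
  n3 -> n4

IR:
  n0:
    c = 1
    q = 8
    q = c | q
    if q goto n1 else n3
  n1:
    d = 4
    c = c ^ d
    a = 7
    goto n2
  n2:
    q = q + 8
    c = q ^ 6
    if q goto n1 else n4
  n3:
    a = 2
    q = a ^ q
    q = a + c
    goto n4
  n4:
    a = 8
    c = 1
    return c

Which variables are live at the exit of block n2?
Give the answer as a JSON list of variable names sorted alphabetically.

Answer: ["c", "q"]

Derivation:
Per-block:
  n0: {c,q} / ∅
  n1: {a,c,d} / {c}
  n2: {c,q} / {q}
  n3: {a,q} / {c,q}
  n4: {a,c} / ∅

Backward fixpoint:
  n0 li=∅ lo={c,q}
  n1 li={c,q} lo={q}
  n2 li={q} lo={c,q}
  n3 li={c,q} lo=∅
  n4 li=∅ lo=∅

live-out(n2) = ["c", "q"]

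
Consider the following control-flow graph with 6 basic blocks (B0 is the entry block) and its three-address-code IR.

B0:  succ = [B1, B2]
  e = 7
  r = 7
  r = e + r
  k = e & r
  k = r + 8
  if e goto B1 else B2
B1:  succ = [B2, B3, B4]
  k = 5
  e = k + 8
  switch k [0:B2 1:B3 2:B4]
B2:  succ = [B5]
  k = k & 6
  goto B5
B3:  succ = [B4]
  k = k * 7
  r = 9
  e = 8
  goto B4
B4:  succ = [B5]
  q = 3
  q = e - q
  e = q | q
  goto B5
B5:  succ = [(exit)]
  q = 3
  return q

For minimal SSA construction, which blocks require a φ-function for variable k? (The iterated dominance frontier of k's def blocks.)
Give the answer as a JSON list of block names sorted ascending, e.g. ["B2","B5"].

idom tree: B1←B0 B2←B0 B3←B1 B4←B1 B5←B0
Join-block Dom:
  B2: preds {B0,B1}: {B0} ∩ {B0,B1} = {B0}; idom=B0
  B4: preds {B1,B3}: {B0,B1} ∩ {B0,B1,B3} = {B0,B1}; idom=B1
  B5: preds {B2,B4}: {B0,B2} ∩ {B0,B1,B4} = {B0}; idom=B0

DF walk-up:
  B2←B0: walk · to B0
  B2←B1: walk B1 to B0
  B4←B1: walk · to B1
  B4←B3: walk B3 to B1
  B5←B2: walk B2 to B0
  B5←B4: walk B4→B1 to B0
  B0 → ∅
  B1 → {B2,B5}
  B2 → {B5}
  B3 → {B4}
  B4 → {B5}
  B5 → ∅

φ for k: defs {B0,B1,B2,B3}
  DF⁺ = {B2,B4,B5}

Answer: ["B2", "B4", "B5"]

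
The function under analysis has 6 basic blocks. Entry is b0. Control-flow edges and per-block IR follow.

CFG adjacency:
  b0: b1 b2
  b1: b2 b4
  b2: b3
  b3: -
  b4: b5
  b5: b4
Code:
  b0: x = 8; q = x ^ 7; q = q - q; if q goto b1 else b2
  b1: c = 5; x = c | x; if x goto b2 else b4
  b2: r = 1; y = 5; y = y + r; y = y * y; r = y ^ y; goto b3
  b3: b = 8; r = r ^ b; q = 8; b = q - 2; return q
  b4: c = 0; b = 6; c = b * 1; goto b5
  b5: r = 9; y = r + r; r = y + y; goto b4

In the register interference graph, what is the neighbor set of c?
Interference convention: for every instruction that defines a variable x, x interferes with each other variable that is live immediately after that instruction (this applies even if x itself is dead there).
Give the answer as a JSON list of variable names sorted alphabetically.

Block summaries:
  b0: {q,x} / ∅
  b1: {c,x} / {x}
  b2: {r,y} / ∅
  b3: {b,q,r} / {r}
  b4: {b,c} / ∅
  b5: {r,y} / ∅

Backward fixpoint:
  b0: in=∅ out={x}
  b1: in={x} out=∅
  b2: in=∅ out={r}
  b3: in={r} out=∅
  b4: in=∅ out=∅
  b5: in=∅ out=∅

Interference:
  b↔{q,r}
  c↔{x}
  q↔{b,x}
  r↔{b,y}
  x↔{c,q}
  y↔{r}

N(c) = ["x"]

Answer: ["x"]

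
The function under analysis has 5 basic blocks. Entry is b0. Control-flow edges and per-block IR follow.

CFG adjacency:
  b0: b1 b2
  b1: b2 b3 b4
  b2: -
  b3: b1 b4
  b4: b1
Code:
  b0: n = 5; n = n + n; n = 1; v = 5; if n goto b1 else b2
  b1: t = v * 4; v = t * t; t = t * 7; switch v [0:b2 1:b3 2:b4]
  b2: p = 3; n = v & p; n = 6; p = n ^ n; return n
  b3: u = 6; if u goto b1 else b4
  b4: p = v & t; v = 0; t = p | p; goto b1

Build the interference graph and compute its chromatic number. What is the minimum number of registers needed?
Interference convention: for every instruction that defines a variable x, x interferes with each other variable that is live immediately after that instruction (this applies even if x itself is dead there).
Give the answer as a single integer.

Block summaries:
  b0: {n,v} / ∅
  b1: {t,v} / {v}
  b2: {n,p} / {v}
  b3: {u} / ∅
  b4: {p,t,v} / {t,v}

Backward fixpoint:
  live b0: ∅→{v}
  live b1: {v}→{t,v}
  live b2: {v}→∅
  live b3: {t,v}→{t,v}
  live b4: {t,v}→{v}

Interference:
  n — {p,v}
  p — {n,v}
  t — {u,v}
  u — {t,v}
  v — {n,p,t,u}

Colouring:
  {n,p,v} pairwise interfere (3-clique) ⇒ χ ≥ 3
  assign n→R1 p→R2 t→R1 u→R2 v→R0 — no edge inside a register ⇒ χ ≤ 3
  χ = 3

Answer: 3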